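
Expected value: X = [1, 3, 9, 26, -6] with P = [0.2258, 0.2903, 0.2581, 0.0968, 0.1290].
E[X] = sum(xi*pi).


E[X] = 1*0.2258 + 3*0.2903 + 9*0.2581 + 26*0.0968 - 6*0.1290
= 0.2258 + 0.8709 + 2.3229 + 2.5168 - 0.7740
= 5.1624

E[X] = 5.1624


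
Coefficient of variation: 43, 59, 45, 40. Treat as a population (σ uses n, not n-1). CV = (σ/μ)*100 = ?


Mean = 46.7500
SD = 7.2930
CV = (7.2930/46.7500)*100 = 15.5999%

CV = 15.5999%


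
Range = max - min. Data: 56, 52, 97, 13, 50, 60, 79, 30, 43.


Max = 97, Min = 13
Range = 97 - 13 = 84

Range = 84


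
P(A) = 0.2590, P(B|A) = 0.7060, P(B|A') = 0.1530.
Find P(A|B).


P(B) = P(B|A)*P(A) + P(B|A')*P(A')
= 0.7060*0.2590 + 0.1530*0.7410
= 0.182854 + 0.113373 = 0.296227
P(A|B) = 0.182854/0.296227 = 0.6173

P(A|B) = 0.6173


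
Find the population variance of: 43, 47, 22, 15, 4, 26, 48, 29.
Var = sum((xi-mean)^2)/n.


Mean = 29.2500
Squared deviations: 189.0625, 315.0625, 52.5625, 203.0625, 637.5625, 10.5625, 351.5625, 0.0625
Sum = 1759.5000
Variance = 1759.5000/8 = 219.9375

Variance = 219.9375


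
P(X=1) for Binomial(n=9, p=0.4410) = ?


C(9,1) = 9
p^1 = 0.441000
(1-p)^8 = 0.009534
P = 9 * 0.441000 * 0.009534 = 0.0378

P(X=1) = 0.0378


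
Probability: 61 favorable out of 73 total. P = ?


P = 61/73 = 0.8356

P = 0.8356


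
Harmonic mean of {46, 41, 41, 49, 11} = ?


Sum of reciprocals = 1/46 + 1/41 + 1/41 + 1/49 + 1/11 = 0.181837
HM = 5/0.181837 = 27.4972

HM = 27.4972


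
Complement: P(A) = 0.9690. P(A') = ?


P(not A) = 1 - 0.9690 = 0.0310

P(not A) = 0.0310


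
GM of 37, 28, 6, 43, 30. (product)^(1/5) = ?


Product = 37 × 28 × 6 × 43 × 30 = 8018640
GM = 8018640^(1/5) = 24.0337

GM = 24.0337


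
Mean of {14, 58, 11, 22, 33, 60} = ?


Sum = 14 + 58 + 11 + 22 + 33 + 60 = 198
n = 6
Mean = 198/6 = 33.0000

Mean = 33.0000


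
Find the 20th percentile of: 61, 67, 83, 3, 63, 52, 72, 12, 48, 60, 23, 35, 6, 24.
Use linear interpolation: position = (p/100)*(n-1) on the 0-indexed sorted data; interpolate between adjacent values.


Sorted: 3, 6, 12, 23, 24, 35, 48, 52, 60, 61, 63, 67, 72, 83
n = 14
Index = 20/100 * 13 = 2.6000
Lower = data[2] = 12, Upper = data[3] = 23
P20 = 12 + 0.6000*(11) = 18.6000

P20 = 18.6000


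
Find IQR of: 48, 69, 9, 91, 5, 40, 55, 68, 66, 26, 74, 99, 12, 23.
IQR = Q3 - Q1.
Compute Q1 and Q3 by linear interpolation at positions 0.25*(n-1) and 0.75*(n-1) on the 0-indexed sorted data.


Sorted: 5, 9, 12, 23, 26, 40, 48, 55, 66, 68, 69, 74, 91, 99
Q1 (25th %ile) = 23.7500
Q3 (75th %ile) = 68.7500
IQR = 68.7500 - 23.7500 = 45.0000

IQR = 45.0000


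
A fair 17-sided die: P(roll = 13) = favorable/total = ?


Favorable outcomes (roll = 13): 1
Total outcomes = 17
P = 1/17 = 0.0588

P = 0.0588


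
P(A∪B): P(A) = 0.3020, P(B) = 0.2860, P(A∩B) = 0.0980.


P(A∪B) = 0.3020 + 0.2860 - 0.0980
= 0.5880 - 0.0980
= 0.4900

P(A∪B) = 0.4900


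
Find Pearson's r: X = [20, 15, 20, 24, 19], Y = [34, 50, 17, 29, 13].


Mean X = 19.6000, Mean Y = 28.6000
SD X = 2.870540, SD Y = 13.154467
Cov = -17.960000
r = -17.960000/(2.870540*13.154467) = -0.4756

r = -0.4756


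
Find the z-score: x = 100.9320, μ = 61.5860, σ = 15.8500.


z = (100.9320 - 61.5860)/15.8500
= 39.3460/15.8500
= 2.4824

z = 2.4824


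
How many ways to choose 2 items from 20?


C(20,2) = 20!/(2! × 18!)
= 2432902008176640000/(2 × 6402373705728000)
= 190

C(20,2) = 190


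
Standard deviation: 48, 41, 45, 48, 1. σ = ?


Mean = 36.6000
Variance = 323.4400
SD = sqrt(323.4400) = 17.9844

SD = 17.9844


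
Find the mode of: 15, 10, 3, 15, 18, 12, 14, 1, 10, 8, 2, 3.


Frequencies: 1:1, 2:1, 3:2, 8:1, 10:2, 12:1, 14:1, 15:2, 18:1
Max frequency = 2
Mode = 3, 10, 15

Mode = 3, 10, 15


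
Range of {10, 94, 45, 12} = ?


Max = 94, Min = 10
Range = 94 - 10 = 84

Range = 84


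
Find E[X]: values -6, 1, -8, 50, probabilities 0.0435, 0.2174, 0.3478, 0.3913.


E[X] = -6*0.0435 + 1*0.2174 - 8*0.3478 + 50*0.3913
= -0.2610 + 0.2174 - 2.7824 + 19.5650
= 16.7390

E[X] = 16.7390


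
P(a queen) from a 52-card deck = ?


4 queens in 52 cards
P = 4/52 = 0.0769

P = 0.0769


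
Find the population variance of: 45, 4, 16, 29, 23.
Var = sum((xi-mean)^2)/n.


Mean = 23.4000
Squared deviations: 466.5600, 376.3600, 54.7600, 31.3600, 0.1600
Sum = 929.2000
Variance = 929.2000/5 = 185.8400

Variance = 185.8400


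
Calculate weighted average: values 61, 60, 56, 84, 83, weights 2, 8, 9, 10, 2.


Numerator = 61*2 + 60*8 + 56*9 + 84*10 + 83*2 = 2112
Denominator = 2 + 8 + 9 + 10 + 2 = 31
WM = 2112/31 = 68.1290

WM = 68.1290


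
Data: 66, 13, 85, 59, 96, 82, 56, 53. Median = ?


Sorted: 13, 53, 56, 59, 66, 82, 85, 96
n = 8 (even)
Middle values: 59 and 66
Median = (59+66)/2 = 62.5000

Median = 62.5000


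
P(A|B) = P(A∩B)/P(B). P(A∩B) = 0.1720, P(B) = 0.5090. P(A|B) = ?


P(A|B) = 0.1720/0.5090 = 0.3379

P(A|B) = 0.3379


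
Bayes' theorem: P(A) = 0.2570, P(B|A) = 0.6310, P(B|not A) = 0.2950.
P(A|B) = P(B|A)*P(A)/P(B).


P(B) = P(B|A)*P(A) + P(B|A')*P(A')
= 0.6310*0.2570 + 0.2950*0.7430
= 0.162167 + 0.219185 = 0.381352
P(A|B) = 0.162167/0.381352 = 0.4252

P(A|B) = 0.4252


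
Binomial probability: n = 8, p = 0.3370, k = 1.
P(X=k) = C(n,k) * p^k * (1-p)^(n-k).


C(8,1) = 8
p^1 = 0.337000
(1-p)^7 = 0.056311
P = 8 * 0.337000 * 0.056311 = 0.1518

P(X=1) = 0.1518


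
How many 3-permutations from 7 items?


P(7,3) = 7!/4!
= 5040/24
= 210

P(7,3) = 210


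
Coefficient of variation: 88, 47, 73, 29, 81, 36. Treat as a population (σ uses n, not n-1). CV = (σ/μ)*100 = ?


Mean = 59.0000
SD = 22.7083
CV = (22.7083/59.0000)*100 = 38.4886%

CV = 38.4886%


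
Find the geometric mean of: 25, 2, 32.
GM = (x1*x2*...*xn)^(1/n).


Product = 25 × 2 × 32 = 1600
GM = 1600^(1/3) = 11.6961

GM = 11.6961


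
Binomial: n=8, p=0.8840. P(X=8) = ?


C(8,8) = 1
p^8 = 0.372922
(1-p)^0 = 1.000000
P = 1 * 0.372922 * 1.000000 = 0.3729

P(X=8) = 0.3729


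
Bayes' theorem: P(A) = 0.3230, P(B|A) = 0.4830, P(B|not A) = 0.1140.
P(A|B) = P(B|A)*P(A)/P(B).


P(B) = P(B|A)*P(A) + P(B|A')*P(A')
= 0.4830*0.3230 + 0.1140*0.6770
= 0.156009 + 0.077178 = 0.233187
P(A|B) = 0.156009/0.233187 = 0.6690

P(A|B) = 0.6690


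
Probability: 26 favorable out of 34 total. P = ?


P = 26/34 = 0.7647

P = 0.7647


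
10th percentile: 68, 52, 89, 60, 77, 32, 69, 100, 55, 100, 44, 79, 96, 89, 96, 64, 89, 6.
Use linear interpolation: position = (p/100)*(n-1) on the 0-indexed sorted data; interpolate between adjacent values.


Sorted: 6, 32, 44, 52, 55, 60, 64, 68, 69, 77, 79, 89, 89, 89, 96, 96, 100, 100
n = 18
Index = 10/100 * 17 = 1.7000
Lower = data[1] = 32, Upper = data[2] = 44
P10 = 32 + 0.7000*(12) = 40.4000

P10 = 40.4000


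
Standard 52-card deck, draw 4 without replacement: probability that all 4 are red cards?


P(all red cards) = (26/52) × (25/51) × (24/50) × (23/49)
= 0.0552

P = 0.0552


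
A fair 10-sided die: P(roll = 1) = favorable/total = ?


Favorable outcomes (roll = 1): 1
Total outcomes = 10
P = 1/10 = 0.1000

P = 0.1000


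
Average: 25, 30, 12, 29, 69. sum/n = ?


Sum = 25 + 30 + 12 + 29 + 69 = 165
n = 5
Mean = 165/5 = 33.0000

Mean = 33.0000


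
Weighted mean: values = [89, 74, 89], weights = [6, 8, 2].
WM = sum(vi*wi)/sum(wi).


Numerator = 89*6 + 74*8 + 89*2 = 1304
Denominator = 6 + 8 + 2 = 16
WM = 1304/16 = 81.5000

WM = 81.5000


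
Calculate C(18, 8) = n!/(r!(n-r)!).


C(18,8) = 18!/(8! × 10!)
= 6402373705728000/(40320 × 3628800)
= 43758

C(18,8) = 43758


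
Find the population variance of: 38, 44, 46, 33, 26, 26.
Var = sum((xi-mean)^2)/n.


Mean = 35.5000
Squared deviations: 6.2500, 72.2500, 110.2500, 6.2500, 90.2500, 90.2500
Sum = 375.5000
Variance = 375.5000/6 = 62.5833

Variance = 62.5833


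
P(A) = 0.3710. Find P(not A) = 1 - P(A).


P(not A) = 1 - 0.3710 = 0.6290

P(not A) = 0.6290


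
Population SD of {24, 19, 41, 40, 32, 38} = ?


Mean = 32.3333
Variance = 68.8889
SD = sqrt(68.8889) = 8.2999

SD = 8.2999


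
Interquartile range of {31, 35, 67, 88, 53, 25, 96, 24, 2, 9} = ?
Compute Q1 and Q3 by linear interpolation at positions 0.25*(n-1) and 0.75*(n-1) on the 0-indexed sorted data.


Sorted: 2, 9, 24, 25, 31, 35, 53, 67, 88, 96
Q1 (25th %ile) = 24.2500
Q3 (75th %ile) = 63.5000
IQR = 63.5000 - 24.2500 = 39.2500

IQR = 39.2500


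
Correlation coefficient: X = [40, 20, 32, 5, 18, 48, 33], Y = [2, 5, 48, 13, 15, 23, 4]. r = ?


Mean X = 28.0000, Mean Y = 15.7143
SD X = 13.511900, SD Y = 14.848899
Cov = 29.571429
r = 29.571429/(13.511900*14.848899) = 0.1474

r = 0.1474


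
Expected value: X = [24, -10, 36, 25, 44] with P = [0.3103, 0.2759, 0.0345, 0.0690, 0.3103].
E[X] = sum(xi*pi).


E[X] = 24*0.3103 - 10*0.2759 + 36*0.0345 + 25*0.0690 + 44*0.3103
= 7.4472 - 2.7590 + 1.2420 + 1.7250 + 13.6532
= 21.3084

E[X] = 21.3084


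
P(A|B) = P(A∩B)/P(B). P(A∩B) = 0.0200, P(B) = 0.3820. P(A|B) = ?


P(A|B) = 0.0200/0.3820 = 0.0524

P(A|B) = 0.0524


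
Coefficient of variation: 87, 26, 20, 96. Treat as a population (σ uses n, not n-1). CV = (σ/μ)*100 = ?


Mean = 57.2500
SD = 34.4628
CV = (34.4628/57.2500)*100 = 60.1971%

CV = 60.1971%


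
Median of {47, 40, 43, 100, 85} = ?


Sorted: 40, 43, 47, 85, 100
n = 5 (odd)
Middle value = 47

Median = 47


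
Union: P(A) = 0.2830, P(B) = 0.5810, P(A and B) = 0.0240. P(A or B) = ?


P(A∪B) = 0.2830 + 0.5810 - 0.0240
= 0.8640 - 0.0240
= 0.8400

P(A∪B) = 0.8400


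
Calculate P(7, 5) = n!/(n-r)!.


P(7,5) = 7!/2!
= 5040/2
= 2520

P(7,5) = 2520


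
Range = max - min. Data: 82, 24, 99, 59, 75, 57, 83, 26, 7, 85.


Max = 99, Min = 7
Range = 99 - 7 = 92

Range = 92


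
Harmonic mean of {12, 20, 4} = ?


Sum of reciprocals = 1/12 + 1/20 + 1/4 = 0.383333
HM = 3/0.383333 = 7.8261

HM = 7.8261


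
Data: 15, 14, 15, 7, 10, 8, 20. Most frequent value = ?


Frequencies: 7:1, 8:1, 10:1, 14:1, 15:2, 20:1
Max frequency = 2
Mode = 15

Mode = 15


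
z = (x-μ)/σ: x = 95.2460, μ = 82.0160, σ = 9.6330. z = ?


z = (95.2460 - 82.0160)/9.6330
= 13.2300/9.6330
= 1.3734

z = 1.3734


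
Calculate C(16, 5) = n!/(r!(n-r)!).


C(16,5) = 16!/(5! × 11!)
= 20922789888000/(120 × 39916800)
= 4368

C(16,5) = 4368


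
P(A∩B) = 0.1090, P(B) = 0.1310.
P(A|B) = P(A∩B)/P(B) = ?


P(A|B) = 0.1090/0.1310 = 0.8321

P(A|B) = 0.8321


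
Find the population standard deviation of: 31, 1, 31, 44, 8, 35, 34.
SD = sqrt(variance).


Mean = 26.2857
Variance = 209.6327
SD = sqrt(209.6327) = 14.4787

SD = 14.4787


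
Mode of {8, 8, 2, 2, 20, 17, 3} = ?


Frequencies: 2:2, 3:1, 8:2, 17:1, 20:1
Max frequency = 2
Mode = 2, 8

Mode = 2, 8


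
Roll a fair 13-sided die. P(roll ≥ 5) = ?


Favorable outcomes (roll ≥ 5): 9
Total outcomes = 13
P = 9/13 = 0.6923

P = 0.6923


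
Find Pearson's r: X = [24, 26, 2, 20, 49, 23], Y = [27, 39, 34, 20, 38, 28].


Mean X = 24.0000, Mean Y = 31.0000
SD X = 13.723459, SD Y = 6.683313
Cov = 28.666667
r = 28.666667/(13.723459*6.683313) = 0.3126

r = 0.3126


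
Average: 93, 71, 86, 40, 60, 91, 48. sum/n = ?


Sum = 93 + 71 + 86 + 40 + 60 + 91 + 48 = 489
n = 7
Mean = 489/7 = 69.8571

Mean = 69.8571


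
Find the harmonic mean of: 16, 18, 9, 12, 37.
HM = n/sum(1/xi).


Sum of reciprocals = 1/16 + 1/18 + 1/9 + 1/12 + 1/37 = 0.339527
HM = 5/0.339527 = 14.7264

HM = 14.7264


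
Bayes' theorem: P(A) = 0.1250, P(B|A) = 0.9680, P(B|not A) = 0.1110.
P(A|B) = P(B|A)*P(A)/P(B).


P(B) = P(B|A)*P(A) + P(B|A')*P(A')
= 0.9680*0.1250 + 0.1110*0.8750
= 0.121000 + 0.097125 = 0.218125
P(A|B) = 0.121000/0.218125 = 0.5547

P(A|B) = 0.5547


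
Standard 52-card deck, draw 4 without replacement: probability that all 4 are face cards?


P(all face cards) = (12/52) × (11/51) × (10/50) × (9/49)
= 0.0018

P = 0.0018


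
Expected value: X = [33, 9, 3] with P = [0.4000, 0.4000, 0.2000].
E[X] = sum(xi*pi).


E[X] = 33*0.4000 + 9*0.4000 + 3*0.2000
= 13.2000 + 3.6000 + 0.6000
= 17.4000

E[X] = 17.4000


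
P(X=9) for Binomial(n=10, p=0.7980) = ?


C(10,9) = 10
p^9 = 0.131228
(1-p)^1 = 0.202000
P = 10 * 0.131228 * 0.202000 = 0.2651

P(X=9) = 0.2651


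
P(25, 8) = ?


P(25,8) = 25!/17!
= 15511210043330985984000000/355687428096000
= 43609104000

P(25,8) = 43609104000


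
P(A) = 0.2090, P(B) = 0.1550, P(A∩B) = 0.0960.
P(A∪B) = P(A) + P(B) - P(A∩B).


P(A∪B) = 0.2090 + 0.1550 - 0.0960
= 0.3640 - 0.0960
= 0.2680

P(A∪B) = 0.2680


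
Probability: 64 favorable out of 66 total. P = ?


P = 64/66 = 0.9697

P = 0.9697


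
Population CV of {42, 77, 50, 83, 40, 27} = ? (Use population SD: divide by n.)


Mean = 53.1667
SD = 20.2107
CV = (20.2107/53.1667)*100 = 38.0138%

CV = 38.0138%


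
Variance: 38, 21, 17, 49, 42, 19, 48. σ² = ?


Mean = 33.4286
Squared deviations: 20.8980, 154.4694, 269.8980, 242.4694, 73.4694, 208.1837, 212.3265
Sum = 1181.7143
Variance = 1181.7143/7 = 168.8163

Variance = 168.8163


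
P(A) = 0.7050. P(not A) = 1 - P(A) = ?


P(not A) = 1 - 0.7050 = 0.2950

P(not A) = 0.2950


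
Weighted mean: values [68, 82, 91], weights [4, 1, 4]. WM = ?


Numerator = 68*4 + 82*1 + 91*4 = 718
Denominator = 4 + 1 + 4 = 9
WM = 718/9 = 79.7778

WM = 79.7778


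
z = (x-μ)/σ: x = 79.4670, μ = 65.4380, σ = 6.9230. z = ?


z = (79.4670 - 65.4380)/6.9230
= 14.0290/6.9230
= 2.0264

z = 2.0264


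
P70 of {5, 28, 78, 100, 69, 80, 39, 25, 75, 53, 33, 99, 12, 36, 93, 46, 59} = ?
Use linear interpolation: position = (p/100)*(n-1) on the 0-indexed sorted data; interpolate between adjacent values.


Sorted: 5, 12, 25, 28, 33, 36, 39, 46, 53, 59, 69, 75, 78, 80, 93, 99, 100
n = 17
Index = 70/100 * 16 = 11.2000
Lower = data[11] = 75, Upper = data[12] = 78
P70 = 75 + 0.2000*(3) = 75.6000

P70 = 75.6000


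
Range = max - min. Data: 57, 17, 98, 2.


Max = 98, Min = 2
Range = 98 - 2 = 96

Range = 96


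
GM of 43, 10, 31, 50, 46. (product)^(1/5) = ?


Product = 43 × 10 × 31 × 50 × 46 = 30659000
GM = 30659000^(1/5) = 31.4276

GM = 31.4276


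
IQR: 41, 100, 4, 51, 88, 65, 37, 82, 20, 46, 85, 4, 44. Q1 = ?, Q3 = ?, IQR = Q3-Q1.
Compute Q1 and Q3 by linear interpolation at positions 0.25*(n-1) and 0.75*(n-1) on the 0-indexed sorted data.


Sorted: 4, 4, 20, 37, 41, 44, 46, 51, 65, 82, 85, 88, 100
Q1 (25th %ile) = 37.0000
Q3 (75th %ile) = 82.0000
IQR = 82.0000 - 37.0000 = 45.0000

IQR = 45.0000


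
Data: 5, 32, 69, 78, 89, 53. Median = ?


Sorted: 5, 32, 53, 69, 78, 89
n = 6 (even)
Middle values: 53 and 69
Median = (53+69)/2 = 61.0000

Median = 61.0000


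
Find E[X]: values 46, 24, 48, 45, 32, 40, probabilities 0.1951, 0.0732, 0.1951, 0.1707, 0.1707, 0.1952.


E[X] = 46*0.1951 + 24*0.0732 + 48*0.1951 + 45*0.1707 + 32*0.1707 + 40*0.1952
= 8.9746 + 1.7568 + 9.3648 + 7.6815 + 5.4624 + 7.8080
= 41.0481

E[X] = 41.0481


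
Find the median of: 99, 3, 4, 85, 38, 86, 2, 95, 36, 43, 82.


Sorted: 2, 3, 4, 36, 38, 43, 82, 85, 86, 95, 99
n = 11 (odd)
Middle value = 43

Median = 43


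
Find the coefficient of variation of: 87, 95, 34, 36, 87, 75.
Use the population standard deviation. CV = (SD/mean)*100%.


Mean = 69.0000
SD = 24.7454
CV = (24.7454/69.0000)*100 = 35.8629%

CV = 35.8629%


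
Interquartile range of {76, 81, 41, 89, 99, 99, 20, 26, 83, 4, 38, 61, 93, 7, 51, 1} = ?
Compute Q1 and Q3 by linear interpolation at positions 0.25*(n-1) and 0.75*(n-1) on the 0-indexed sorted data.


Sorted: 1, 4, 7, 20, 26, 38, 41, 51, 61, 76, 81, 83, 89, 93, 99, 99
Q1 (25th %ile) = 24.5000
Q3 (75th %ile) = 84.5000
IQR = 84.5000 - 24.5000 = 60.0000

IQR = 60.0000


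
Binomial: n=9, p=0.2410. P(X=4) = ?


C(9,4) = 126
p^4 = 0.003373
(1-p)^5 = 0.251889
P = 126 * 0.003373 * 0.251889 = 0.1071

P(X=4) = 0.1071


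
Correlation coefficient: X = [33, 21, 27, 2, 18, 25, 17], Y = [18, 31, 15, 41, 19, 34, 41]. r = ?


Mean X = 20.4286, Mean Y = 28.4286
SD X = 9.100348, SD Y = 10.224021
Cov = -63.469388
r = -63.469388/(9.100348*10.224021) = -0.6822

r = -0.6822


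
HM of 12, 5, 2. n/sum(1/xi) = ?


Sum of reciprocals = 1/12 + 1/5 + 1/2 = 0.783333
HM = 3/0.783333 = 3.8298

HM = 3.8298


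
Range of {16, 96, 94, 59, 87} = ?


Max = 96, Min = 16
Range = 96 - 16 = 80

Range = 80


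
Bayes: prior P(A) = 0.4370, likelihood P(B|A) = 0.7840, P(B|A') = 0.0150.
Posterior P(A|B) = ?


P(B) = P(B|A)*P(A) + P(B|A')*P(A')
= 0.7840*0.4370 + 0.0150*0.5630
= 0.342608 + 0.008445 = 0.351053
P(A|B) = 0.342608/0.351053 = 0.9759

P(A|B) = 0.9759


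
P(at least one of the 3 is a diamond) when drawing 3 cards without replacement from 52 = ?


P(at least one) = 1 - P(none)
P(none) = (39/52) × (38/51) × (37/50) = 0.413529
P(at least one) = 1 - 0.413529 = 0.5865

P = 0.5865


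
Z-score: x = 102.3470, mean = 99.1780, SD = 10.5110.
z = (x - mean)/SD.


z = (102.3470 - 99.1780)/10.5110
= 3.1690/10.5110
= 0.3015

z = 0.3015


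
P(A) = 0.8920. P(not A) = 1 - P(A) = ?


P(not A) = 1 - 0.8920 = 0.1080

P(not A) = 0.1080


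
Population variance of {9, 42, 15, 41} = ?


Mean = 26.7500
Squared deviations: 315.0625, 232.5625, 138.0625, 203.0625
Sum = 888.7500
Variance = 888.7500/4 = 222.1875

Variance = 222.1875


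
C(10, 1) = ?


C(10,1) = 10!/(1! × 9!)
= 3628800/(1 × 362880)
= 10

C(10,1) = 10


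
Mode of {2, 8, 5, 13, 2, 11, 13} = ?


Frequencies: 2:2, 5:1, 8:1, 11:1, 13:2
Max frequency = 2
Mode = 2, 13

Mode = 2, 13


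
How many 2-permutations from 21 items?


P(21,2) = 21!/19!
= 51090942171709440000/121645100408832000
= 420

P(21,2) = 420


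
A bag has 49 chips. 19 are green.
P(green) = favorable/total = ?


P = 19/49 = 0.3878

P = 0.3878


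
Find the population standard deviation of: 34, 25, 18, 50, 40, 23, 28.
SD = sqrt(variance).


Mean = 31.1429
Variance = 104.1224
SD = sqrt(104.1224) = 10.2040

SD = 10.2040


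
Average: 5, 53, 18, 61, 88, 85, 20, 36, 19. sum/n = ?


Sum = 5 + 53 + 18 + 61 + 88 + 85 + 20 + 36 + 19 = 385
n = 9
Mean = 385/9 = 42.7778

Mean = 42.7778


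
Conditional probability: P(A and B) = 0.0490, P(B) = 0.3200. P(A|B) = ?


P(A|B) = 0.0490/0.3200 = 0.1531

P(A|B) = 0.1531


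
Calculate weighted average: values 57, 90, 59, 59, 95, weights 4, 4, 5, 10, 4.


Numerator = 57*4 + 90*4 + 59*5 + 59*10 + 95*4 = 1853
Denominator = 4 + 4 + 5 + 10 + 4 = 27
WM = 1853/27 = 68.6296

WM = 68.6296


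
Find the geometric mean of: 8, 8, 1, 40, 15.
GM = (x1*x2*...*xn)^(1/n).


Product = 8 × 8 × 1 × 40 × 15 = 38400
GM = 38400^(1/5) = 8.2578

GM = 8.2578


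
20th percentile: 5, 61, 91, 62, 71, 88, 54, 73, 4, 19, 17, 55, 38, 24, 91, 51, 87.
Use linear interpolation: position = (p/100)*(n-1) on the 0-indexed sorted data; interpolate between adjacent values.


Sorted: 4, 5, 17, 19, 24, 38, 51, 54, 55, 61, 62, 71, 73, 87, 88, 91, 91
n = 17
Index = 20/100 * 16 = 3.2000
Lower = data[3] = 19, Upper = data[4] = 24
P20 = 19 + 0.2000*(5) = 20.0000

P20 = 20.0000


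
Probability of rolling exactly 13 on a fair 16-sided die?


Favorable outcomes (roll = 13): 1
Total outcomes = 16
P = 1/16 = 0.0625

P = 0.0625


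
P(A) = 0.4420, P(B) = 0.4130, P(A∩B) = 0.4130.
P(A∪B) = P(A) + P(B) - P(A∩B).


P(A∪B) = 0.4420 + 0.4130 - 0.4130
= 0.8550 - 0.4130
= 0.4420

P(A∪B) = 0.4420


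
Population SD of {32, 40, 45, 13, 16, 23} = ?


Mean = 28.1667
Variance = 140.4722
SD = sqrt(140.4722) = 11.8521

SD = 11.8521


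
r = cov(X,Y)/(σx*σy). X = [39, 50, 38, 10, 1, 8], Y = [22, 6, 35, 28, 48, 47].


Mean X = 24.3333, Mean Y = 31.0000
SD X = 18.607048, SD Y = 14.583095
Cov = -222.333333
r = -222.333333/(18.607048*14.583095) = -0.8194

r = -0.8194


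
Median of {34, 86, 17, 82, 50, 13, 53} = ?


Sorted: 13, 17, 34, 50, 53, 82, 86
n = 7 (odd)
Middle value = 50

Median = 50


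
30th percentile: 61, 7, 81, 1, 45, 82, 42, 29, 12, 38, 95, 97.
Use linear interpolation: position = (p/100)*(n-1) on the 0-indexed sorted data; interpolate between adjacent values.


Sorted: 1, 7, 12, 29, 38, 42, 45, 61, 81, 82, 95, 97
n = 12
Index = 30/100 * 11 = 3.3000
Lower = data[3] = 29, Upper = data[4] = 38
P30 = 29 + 0.3000*(9) = 31.7000

P30 = 31.7000


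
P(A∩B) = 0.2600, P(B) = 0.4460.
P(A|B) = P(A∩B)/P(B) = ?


P(A|B) = 0.2600/0.4460 = 0.5830

P(A|B) = 0.5830


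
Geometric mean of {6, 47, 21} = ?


Product = 6 × 47 × 21 = 5922
GM = 5922^(1/3) = 18.0921

GM = 18.0921


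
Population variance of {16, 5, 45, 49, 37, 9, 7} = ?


Mean = 24.0000
Squared deviations: 64.0000, 361.0000, 441.0000, 625.0000, 169.0000, 225.0000, 289.0000
Sum = 2174.0000
Variance = 2174.0000/7 = 310.5714

Variance = 310.5714


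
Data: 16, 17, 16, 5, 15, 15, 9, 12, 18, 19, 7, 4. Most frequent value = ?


Frequencies: 4:1, 5:1, 7:1, 9:1, 12:1, 15:2, 16:2, 17:1, 18:1, 19:1
Max frequency = 2
Mode = 15, 16

Mode = 15, 16


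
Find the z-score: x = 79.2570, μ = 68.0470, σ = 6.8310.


z = (79.2570 - 68.0470)/6.8310
= 11.2100/6.8310
= 1.6410

z = 1.6410


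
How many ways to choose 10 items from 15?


C(15,10) = 15!/(10! × 5!)
= 1307674368000/(3628800 × 120)
= 3003

C(15,10) = 3003


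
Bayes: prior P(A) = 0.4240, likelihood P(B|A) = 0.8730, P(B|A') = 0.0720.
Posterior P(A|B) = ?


P(B) = P(B|A)*P(A) + P(B|A')*P(A')
= 0.8730*0.4240 + 0.0720*0.5760
= 0.370152 + 0.041472 = 0.411624
P(A|B) = 0.370152/0.411624 = 0.8992

P(A|B) = 0.8992


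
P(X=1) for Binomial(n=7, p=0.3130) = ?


C(7,1) = 7
p^1 = 0.313000
(1-p)^6 = 0.105133
P = 7 * 0.313000 * 0.105133 = 0.2303

P(X=1) = 0.2303


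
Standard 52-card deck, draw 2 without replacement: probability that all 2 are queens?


P(all queens) = (4/52) × (3/51)
= 0.0045

P = 0.0045


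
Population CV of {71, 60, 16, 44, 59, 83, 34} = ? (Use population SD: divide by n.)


Mean = 52.4286
SD = 21.1042
CV = (21.1042/52.4286)*100 = 40.2533%

CV = 40.2533%


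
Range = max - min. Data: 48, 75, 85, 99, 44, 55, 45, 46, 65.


Max = 99, Min = 44
Range = 99 - 44 = 55

Range = 55


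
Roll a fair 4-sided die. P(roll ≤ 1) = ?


Favorable outcomes (roll ≤ 1): 1
Total outcomes = 4
P = 1/4 = 0.2500

P = 0.2500


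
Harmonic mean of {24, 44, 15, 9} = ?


Sum of reciprocals = 1/24 + 1/44 + 1/15 + 1/9 = 0.242172
HM = 4/0.242172 = 16.5172

HM = 16.5172


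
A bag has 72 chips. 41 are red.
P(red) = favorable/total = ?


P = 41/72 = 0.5694

P = 0.5694


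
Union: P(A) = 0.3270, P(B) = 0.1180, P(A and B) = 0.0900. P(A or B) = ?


P(A∪B) = 0.3270 + 0.1180 - 0.0900
= 0.4450 - 0.0900
= 0.3550

P(A∪B) = 0.3550


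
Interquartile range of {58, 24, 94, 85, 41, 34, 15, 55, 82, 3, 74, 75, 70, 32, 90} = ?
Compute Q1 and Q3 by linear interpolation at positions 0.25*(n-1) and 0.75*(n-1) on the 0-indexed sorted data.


Sorted: 3, 15, 24, 32, 34, 41, 55, 58, 70, 74, 75, 82, 85, 90, 94
Q1 (25th %ile) = 33.0000
Q3 (75th %ile) = 78.5000
IQR = 78.5000 - 33.0000 = 45.5000

IQR = 45.5000


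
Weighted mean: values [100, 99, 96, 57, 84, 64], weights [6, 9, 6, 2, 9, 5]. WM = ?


Numerator = 100*6 + 99*9 + 96*6 + 57*2 + 84*9 + 64*5 = 3257
Denominator = 6 + 9 + 6 + 2 + 9 + 5 = 37
WM = 3257/37 = 88.0270

WM = 88.0270


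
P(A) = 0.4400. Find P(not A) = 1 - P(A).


P(not A) = 1 - 0.4400 = 0.5600

P(not A) = 0.5600


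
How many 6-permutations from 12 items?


P(12,6) = 12!/6!
= 479001600/720
= 665280

P(12,6) = 665280


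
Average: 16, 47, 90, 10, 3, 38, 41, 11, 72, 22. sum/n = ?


Sum = 16 + 47 + 90 + 10 + 3 + 38 + 41 + 11 + 72 + 22 = 350
n = 10
Mean = 350/10 = 35.0000

Mean = 35.0000


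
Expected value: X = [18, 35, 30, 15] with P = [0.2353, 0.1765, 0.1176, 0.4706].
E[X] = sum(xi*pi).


E[X] = 18*0.2353 + 35*0.1765 + 30*0.1176 + 15*0.4706
= 4.2354 + 6.1775 + 3.5280 + 7.0590
= 20.9999

E[X] = 20.9999


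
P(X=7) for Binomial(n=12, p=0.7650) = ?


C(12,7) = 792
p^7 = 0.153331
(1-p)^5 = 0.000717
P = 792 * 0.153331 * 0.000717 = 0.0870

P(X=7) = 0.0870


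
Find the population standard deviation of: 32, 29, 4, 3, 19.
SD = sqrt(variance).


Mean = 17.4000
Variance = 147.4400
SD = sqrt(147.4400) = 12.1425

SD = 12.1425


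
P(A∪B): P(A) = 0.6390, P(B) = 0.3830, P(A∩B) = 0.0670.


P(A∪B) = 0.6390 + 0.3830 - 0.0670
= 1.0220 - 0.0670
= 0.9550

P(A∪B) = 0.9550


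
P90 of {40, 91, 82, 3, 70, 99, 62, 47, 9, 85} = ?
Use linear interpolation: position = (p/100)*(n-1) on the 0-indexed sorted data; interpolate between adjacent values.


Sorted: 3, 9, 40, 47, 62, 70, 82, 85, 91, 99
n = 10
Index = 90/100 * 9 = 8.1000
Lower = data[8] = 91, Upper = data[9] = 99
P90 = 91 + 0.1000*(8) = 91.8000

P90 = 91.8000


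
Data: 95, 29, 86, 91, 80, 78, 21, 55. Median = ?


Sorted: 21, 29, 55, 78, 80, 86, 91, 95
n = 8 (even)
Middle values: 78 and 80
Median = (78+80)/2 = 79.0000

Median = 79.0000


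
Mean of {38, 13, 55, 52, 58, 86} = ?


Sum = 38 + 13 + 55 + 52 + 58 + 86 = 302
n = 6
Mean = 302/6 = 50.3333

Mean = 50.3333


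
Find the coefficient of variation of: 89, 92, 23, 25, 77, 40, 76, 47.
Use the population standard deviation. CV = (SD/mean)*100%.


Mean = 58.6250
SD = 26.3578
CV = (26.3578/58.6250)*100 = 44.9600%

CV = 44.9600%


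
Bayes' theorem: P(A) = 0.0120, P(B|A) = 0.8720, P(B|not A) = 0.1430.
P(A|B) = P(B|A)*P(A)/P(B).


P(B) = P(B|A)*P(A) + P(B|A')*P(A')
= 0.8720*0.0120 + 0.1430*0.9880
= 0.010464 + 0.141284 = 0.151748
P(A|B) = 0.010464/0.151748 = 0.0690

P(A|B) = 0.0690


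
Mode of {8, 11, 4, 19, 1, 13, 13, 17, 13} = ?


Frequencies: 1:1, 4:1, 8:1, 11:1, 13:3, 17:1, 19:1
Max frequency = 3
Mode = 13

Mode = 13


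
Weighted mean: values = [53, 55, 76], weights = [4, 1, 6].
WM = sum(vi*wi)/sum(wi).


Numerator = 53*4 + 55*1 + 76*6 = 723
Denominator = 4 + 1 + 6 = 11
WM = 723/11 = 65.7273

WM = 65.7273


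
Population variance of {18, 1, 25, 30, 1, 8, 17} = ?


Mean = 14.2857
Squared deviations: 13.7959, 176.5102, 114.7959, 246.9388, 176.5102, 39.5102, 7.3673
Sum = 775.4286
Variance = 775.4286/7 = 110.7755

Variance = 110.7755


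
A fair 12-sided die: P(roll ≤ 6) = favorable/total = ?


Favorable outcomes (roll ≤ 6): 6
Total outcomes = 12
P = 6/12 = 0.5000

P = 0.5000


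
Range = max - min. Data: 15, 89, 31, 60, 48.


Max = 89, Min = 15
Range = 89 - 15 = 74

Range = 74


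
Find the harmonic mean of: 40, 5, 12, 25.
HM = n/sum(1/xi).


Sum of reciprocals = 1/40 + 1/5 + 1/12 + 1/25 = 0.348333
HM = 4/0.348333 = 11.4833

HM = 11.4833


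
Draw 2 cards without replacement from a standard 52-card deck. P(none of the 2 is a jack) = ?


P(no jacks) = (48/52) × (47/51)
= 0.8507

P = 0.8507


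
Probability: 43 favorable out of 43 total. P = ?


P = 43/43 = 1.0000

P = 1.0000


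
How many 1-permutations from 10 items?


P(10,1) = 10!/9!
= 3628800/362880
= 10

P(10,1) = 10


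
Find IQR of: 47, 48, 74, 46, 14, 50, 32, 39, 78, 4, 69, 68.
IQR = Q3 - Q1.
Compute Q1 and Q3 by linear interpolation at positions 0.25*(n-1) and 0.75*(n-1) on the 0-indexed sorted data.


Sorted: 4, 14, 32, 39, 46, 47, 48, 50, 68, 69, 74, 78
Q1 (25th %ile) = 37.2500
Q3 (75th %ile) = 68.2500
IQR = 68.2500 - 37.2500 = 31.0000

IQR = 31.0000


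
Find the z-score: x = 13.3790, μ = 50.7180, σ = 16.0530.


z = (13.3790 - 50.7180)/16.0530
= -37.3390/16.0530
= -2.3260

z = -2.3260


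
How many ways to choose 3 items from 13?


C(13,3) = 13!/(3! × 10!)
= 6227020800/(6 × 3628800)
= 286

C(13,3) = 286


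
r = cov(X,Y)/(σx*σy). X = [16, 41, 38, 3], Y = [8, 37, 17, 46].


Mean X = 24.5000, Mean Y = 27.0000
SD X = 15.724185, SD Y = 15.182226
Cov = -54.250000
r = -54.250000/(15.724185*15.182226) = -0.2272

r = -0.2272


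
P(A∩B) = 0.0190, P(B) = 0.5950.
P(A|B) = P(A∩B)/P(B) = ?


P(A|B) = 0.0190/0.5950 = 0.0319

P(A|B) = 0.0319


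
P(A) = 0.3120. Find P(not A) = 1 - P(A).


P(not A) = 1 - 0.3120 = 0.6880

P(not A) = 0.6880


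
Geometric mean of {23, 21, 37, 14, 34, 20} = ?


Product = 23 × 21 × 37 × 14 × 34 × 20 = 170131920
GM = 170131920^(1/6) = 23.5395

GM = 23.5395


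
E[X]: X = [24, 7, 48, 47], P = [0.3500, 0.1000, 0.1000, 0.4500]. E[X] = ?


E[X] = 24*0.3500 + 7*0.1000 + 48*0.1000 + 47*0.4500
= 8.4000 + 0.7000 + 4.8000 + 21.1500
= 35.0500

E[X] = 35.0500


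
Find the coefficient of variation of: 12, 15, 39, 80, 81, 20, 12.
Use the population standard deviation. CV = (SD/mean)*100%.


Mean = 37.0000
SD = 28.8147
CV = (28.8147/37.0000)*100 = 77.8775%

CV = 77.8775%


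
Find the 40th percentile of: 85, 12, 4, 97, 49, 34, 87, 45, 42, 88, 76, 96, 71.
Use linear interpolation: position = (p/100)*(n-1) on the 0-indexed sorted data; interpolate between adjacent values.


Sorted: 4, 12, 34, 42, 45, 49, 71, 76, 85, 87, 88, 96, 97
n = 13
Index = 40/100 * 12 = 4.8000
Lower = data[4] = 45, Upper = data[5] = 49
P40 = 45 + 0.8000*(4) = 48.2000

P40 = 48.2000


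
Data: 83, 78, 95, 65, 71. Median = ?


Sorted: 65, 71, 78, 83, 95
n = 5 (odd)
Middle value = 78

Median = 78


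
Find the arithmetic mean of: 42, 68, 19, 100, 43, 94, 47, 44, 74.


Sum = 42 + 68 + 19 + 100 + 43 + 94 + 47 + 44 + 74 = 531
n = 9
Mean = 531/9 = 59.0000

Mean = 59.0000


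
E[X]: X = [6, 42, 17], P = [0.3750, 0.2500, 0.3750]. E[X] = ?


E[X] = 6*0.3750 + 42*0.2500 + 17*0.3750
= 2.2500 + 10.5000 + 6.3750
= 19.1250

E[X] = 19.1250


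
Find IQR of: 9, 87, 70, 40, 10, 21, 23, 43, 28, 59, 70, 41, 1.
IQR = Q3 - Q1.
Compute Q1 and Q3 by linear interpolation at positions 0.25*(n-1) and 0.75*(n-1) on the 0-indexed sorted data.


Sorted: 1, 9, 10, 21, 23, 28, 40, 41, 43, 59, 70, 70, 87
Q1 (25th %ile) = 21.0000
Q3 (75th %ile) = 59.0000
IQR = 59.0000 - 21.0000 = 38.0000

IQR = 38.0000


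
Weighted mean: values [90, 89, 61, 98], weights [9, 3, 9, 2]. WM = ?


Numerator = 90*9 + 89*3 + 61*9 + 98*2 = 1822
Denominator = 9 + 3 + 9 + 2 = 23
WM = 1822/23 = 79.2174

WM = 79.2174


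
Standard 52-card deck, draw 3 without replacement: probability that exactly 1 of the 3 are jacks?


Hypergeometric: P(X=1) = C(4,1)·C(48,2) / C(52,3)
= 4 × 1128 / 22100
= 4512/22100 = 0.2042

P = 0.2042


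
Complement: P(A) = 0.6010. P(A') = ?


P(not A) = 1 - 0.6010 = 0.3990

P(not A) = 0.3990


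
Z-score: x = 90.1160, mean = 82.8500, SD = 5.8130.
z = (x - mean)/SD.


z = (90.1160 - 82.8500)/5.8130
= 7.2660/5.8130
= 1.2500

z = 1.2500


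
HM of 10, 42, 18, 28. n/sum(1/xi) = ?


Sum of reciprocals = 1/10 + 1/42 + 1/18 + 1/28 = 0.215079
HM = 4/0.215079 = 18.5978

HM = 18.5978


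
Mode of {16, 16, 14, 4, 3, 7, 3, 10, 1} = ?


Frequencies: 1:1, 3:2, 4:1, 7:1, 10:1, 14:1, 16:2
Max frequency = 2
Mode = 3, 16

Mode = 3, 16


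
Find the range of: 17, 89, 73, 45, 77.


Max = 89, Min = 17
Range = 89 - 17 = 72

Range = 72


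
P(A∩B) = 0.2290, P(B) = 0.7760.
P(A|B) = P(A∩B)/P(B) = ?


P(A|B) = 0.2290/0.7760 = 0.2951

P(A|B) = 0.2951


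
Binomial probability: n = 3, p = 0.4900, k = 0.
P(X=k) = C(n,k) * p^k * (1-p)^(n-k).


C(3,0) = 1
p^0 = 1.000000
(1-p)^3 = 0.132651
P = 1 * 1.000000 * 0.132651 = 0.1327

P(X=0) = 0.1327


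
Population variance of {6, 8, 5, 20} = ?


Mean = 9.7500
Squared deviations: 14.0625, 3.0625, 22.5625, 105.0625
Sum = 144.7500
Variance = 144.7500/4 = 36.1875

Variance = 36.1875


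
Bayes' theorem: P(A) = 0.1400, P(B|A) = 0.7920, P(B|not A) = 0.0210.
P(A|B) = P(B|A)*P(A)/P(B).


P(B) = P(B|A)*P(A) + P(B|A')*P(A')
= 0.7920*0.1400 + 0.0210*0.8600
= 0.110880 + 0.018060 = 0.128940
P(A|B) = 0.110880/0.128940 = 0.8599

P(A|B) = 0.8599


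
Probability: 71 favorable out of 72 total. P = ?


P = 71/72 = 0.9861

P = 0.9861


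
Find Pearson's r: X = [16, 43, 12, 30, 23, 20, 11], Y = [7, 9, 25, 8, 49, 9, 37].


Mean X = 22.1429, Mean Y = 20.5714
SD X = 10.466662, SD Y = 15.619193
Cov = -62.224490
r = -62.224490/(10.466662*15.619193) = -0.3806

r = -0.3806


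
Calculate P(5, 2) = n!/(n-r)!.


P(5,2) = 5!/3!
= 120/6
= 20

P(5,2) = 20


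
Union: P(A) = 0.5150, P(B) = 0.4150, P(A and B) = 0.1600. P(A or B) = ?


P(A∪B) = 0.5150 + 0.4150 - 0.1600
= 0.9300 - 0.1600
= 0.7700

P(A∪B) = 0.7700


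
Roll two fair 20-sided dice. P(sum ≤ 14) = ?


Total outcomes = 20×20 = 400
Favorable (sum ≤ 14): 91
P = 91/400 = 0.2275

P = 0.2275


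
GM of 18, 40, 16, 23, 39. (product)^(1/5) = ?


Product = 18 × 40 × 16 × 23 × 39 = 10333440
GM = 10333440^(1/5) = 25.2842

GM = 25.2842


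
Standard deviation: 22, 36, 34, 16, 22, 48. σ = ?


Mean = 29.6667
Variance = 116.5556
SD = sqrt(116.5556) = 10.7961

SD = 10.7961


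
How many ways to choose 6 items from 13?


C(13,6) = 13!/(6! × 7!)
= 6227020800/(720 × 5040)
= 1716

C(13,6) = 1716


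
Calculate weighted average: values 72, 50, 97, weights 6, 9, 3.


Numerator = 72*6 + 50*9 + 97*3 = 1173
Denominator = 6 + 9 + 3 = 18
WM = 1173/18 = 65.1667

WM = 65.1667


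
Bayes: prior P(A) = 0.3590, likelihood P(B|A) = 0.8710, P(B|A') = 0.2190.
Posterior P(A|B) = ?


P(B) = P(B|A)*P(A) + P(B|A')*P(A')
= 0.8710*0.3590 + 0.2190*0.6410
= 0.312689 + 0.140379 = 0.453068
P(A|B) = 0.312689/0.453068 = 0.6902

P(A|B) = 0.6902


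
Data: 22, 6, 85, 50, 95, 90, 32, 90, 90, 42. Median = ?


Sorted: 6, 22, 32, 42, 50, 85, 90, 90, 90, 95
n = 10 (even)
Middle values: 50 and 85
Median = (50+85)/2 = 67.5000

Median = 67.5000


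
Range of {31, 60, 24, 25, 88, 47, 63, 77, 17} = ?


Max = 88, Min = 17
Range = 88 - 17 = 71

Range = 71


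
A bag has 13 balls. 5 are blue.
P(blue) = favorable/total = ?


P = 5/13 = 0.3846

P = 0.3846


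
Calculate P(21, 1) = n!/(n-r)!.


P(21,1) = 21!/20!
= 51090942171709440000/2432902008176640000
= 21

P(21,1) = 21


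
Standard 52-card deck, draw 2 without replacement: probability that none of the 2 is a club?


P(no clubs) = (39/52) × (38/51)
= 0.5588

P = 0.5588


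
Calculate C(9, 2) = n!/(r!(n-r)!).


C(9,2) = 9!/(2! × 7!)
= 362880/(2 × 5040)
= 36

C(9,2) = 36


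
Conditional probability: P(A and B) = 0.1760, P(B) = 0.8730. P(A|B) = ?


P(A|B) = 0.1760/0.8730 = 0.2016

P(A|B) = 0.2016


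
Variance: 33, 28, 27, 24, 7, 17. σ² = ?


Mean = 22.6667
Squared deviations: 106.7778, 28.4444, 18.7778, 1.7778, 245.4444, 32.1111
Sum = 433.3333
Variance = 433.3333/6 = 72.2222

Variance = 72.2222


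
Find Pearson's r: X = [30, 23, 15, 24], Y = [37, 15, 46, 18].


Mean X = 23.0000, Mean Y = 29.0000
SD X = 5.338539, SD Y = 12.942179
Cov = -22.750000
r = -22.750000/(5.338539*12.942179) = -0.3293

r = -0.3293


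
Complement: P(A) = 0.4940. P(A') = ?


P(not A) = 1 - 0.4940 = 0.5060

P(not A) = 0.5060


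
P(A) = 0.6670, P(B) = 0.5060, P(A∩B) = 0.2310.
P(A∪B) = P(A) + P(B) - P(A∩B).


P(A∪B) = 0.6670 + 0.5060 - 0.2310
= 1.1730 - 0.2310
= 0.9420

P(A∪B) = 0.9420


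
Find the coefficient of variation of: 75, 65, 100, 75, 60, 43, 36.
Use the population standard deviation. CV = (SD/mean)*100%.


Mean = 64.8571
SD = 19.9100
CV = (19.9100/64.8571)*100 = 30.6982%

CV = 30.6982%


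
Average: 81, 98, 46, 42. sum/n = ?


Sum = 81 + 98 + 46 + 42 = 267
n = 4
Mean = 267/4 = 66.7500

Mean = 66.7500


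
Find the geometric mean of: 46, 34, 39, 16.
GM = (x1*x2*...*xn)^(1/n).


Product = 46 × 34 × 39 × 16 = 975936
GM = 975936^(1/4) = 31.4308

GM = 31.4308


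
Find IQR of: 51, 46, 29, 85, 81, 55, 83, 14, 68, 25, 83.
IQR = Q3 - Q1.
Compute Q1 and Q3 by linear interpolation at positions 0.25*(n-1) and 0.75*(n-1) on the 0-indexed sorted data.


Sorted: 14, 25, 29, 46, 51, 55, 68, 81, 83, 83, 85
Q1 (25th %ile) = 37.5000
Q3 (75th %ile) = 82.0000
IQR = 82.0000 - 37.5000 = 44.5000

IQR = 44.5000


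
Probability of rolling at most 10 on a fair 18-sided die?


Favorable outcomes (roll ≤ 10): 10
Total outcomes = 18
P = 10/18 = 0.5556

P = 0.5556


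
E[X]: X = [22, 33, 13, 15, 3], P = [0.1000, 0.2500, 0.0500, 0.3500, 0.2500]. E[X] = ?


E[X] = 22*0.1000 + 33*0.2500 + 13*0.0500 + 15*0.3500 + 3*0.2500
= 2.2000 + 8.2500 + 0.6500 + 5.2500 + 0.7500
= 17.1000

E[X] = 17.1000


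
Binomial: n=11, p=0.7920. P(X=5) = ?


C(11,5) = 462
p^5 = 0.311620
(1-p)^6 = 8.098042e-05
P = 462 * 0.311620 * 8.098042e-05 = 0.0117

P(X=5) = 0.0117


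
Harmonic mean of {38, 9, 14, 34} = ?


Sum of reciprocals = 1/38 + 1/9 + 1/14 + 1/34 = 0.238267
HM = 4/0.238267 = 16.7879

HM = 16.7879


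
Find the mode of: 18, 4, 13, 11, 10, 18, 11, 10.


Frequencies: 4:1, 10:2, 11:2, 13:1, 18:2
Max frequency = 2
Mode = 10, 11, 18

Mode = 10, 11, 18


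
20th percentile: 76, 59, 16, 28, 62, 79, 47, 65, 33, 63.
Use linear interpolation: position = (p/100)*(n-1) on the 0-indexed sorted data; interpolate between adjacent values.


Sorted: 16, 28, 33, 47, 59, 62, 63, 65, 76, 79
n = 10
Index = 20/100 * 9 = 1.8000
Lower = data[1] = 28, Upper = data[2] = 33
P20 = 28 + 0.8000*(5) = 32.0000

P20 = 32.0000


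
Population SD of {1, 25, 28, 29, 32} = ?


Mean = 23.0000
Variance = 126.0000
SD = sqrt(126.0000) = 11.2250

SD = 11.2250


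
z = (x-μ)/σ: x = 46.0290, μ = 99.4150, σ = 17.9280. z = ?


z = (46.0290 - 99.4150)/17.9280
= -53.3860/17.9280
= -2.9778

z = -2.9778


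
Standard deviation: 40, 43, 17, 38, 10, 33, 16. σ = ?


Mean = 28.1429
Variance = 154.6939
SD = sqrt(154.6939) = 12.4376

SD = 12.4376


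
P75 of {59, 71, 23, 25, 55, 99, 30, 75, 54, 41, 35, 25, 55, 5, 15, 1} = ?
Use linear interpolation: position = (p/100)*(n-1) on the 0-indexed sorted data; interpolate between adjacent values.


Sorted: 1, 5, 15, 23, 25, 25, 30, 35, 41, 54, 55, 55, 59, 71, 75, 99
n = 16
Index = 75/100 * 15 = 11.2500
Lower = data[11] = 55, Upper = data[12] = 59
P75 = 55 + 0.2500*(4) = 56.0000

P75 = 56.0000


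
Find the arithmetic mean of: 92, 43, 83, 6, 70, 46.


Sum = 92 + 43 + 83 + 6 + 70 + 46 = 340
n = 6
Mean = 340/6 = 56.6667

Mean = 56.6667


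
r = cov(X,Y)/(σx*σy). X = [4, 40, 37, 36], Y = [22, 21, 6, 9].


Mean X = 29.2500, Mean Y = 14.5000
SD X = 14.652218, SD Y = 7.088723
Cov = -55.625000
r = -55.625000/(14.652218*7.088723) = -0.5355

r = -0.5355


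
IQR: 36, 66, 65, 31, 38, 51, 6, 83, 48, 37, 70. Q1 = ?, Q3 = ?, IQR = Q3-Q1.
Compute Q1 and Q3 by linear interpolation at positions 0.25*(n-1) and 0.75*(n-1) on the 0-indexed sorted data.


Sorted: 6, 31, 36, 37, 38, 48, 51, 65, 66, 70, 83
Q1 (25th %ile) = 36.5000
Q3 (75th %ile) = 65.5000
IQR = 65.5000 - 36.5000 = 29.0000

IQR = 29.0000


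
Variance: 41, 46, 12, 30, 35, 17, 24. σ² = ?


Mean = 29.2857
Squared deviations: 137.2245, 279.3673, 298.7959, 0.5102, 32.6531, 150.9388, 27.9388
Sum = 927.4286
Variance = 927.4286/7 = 132.4898

Variance = 132.4898


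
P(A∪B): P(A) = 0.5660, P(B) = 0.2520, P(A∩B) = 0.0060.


P(A∪B) = 0.5660 + 0.2520 - 0.0060
= 0.8180 - 0.0060
= 0.8120

P(A∪B) = 0.8120


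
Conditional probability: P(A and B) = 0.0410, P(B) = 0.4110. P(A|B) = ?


P(A|B) = 0.0410/0.4110 = 0.0998

P(A|B) = 0.0998


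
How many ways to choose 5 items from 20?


C(20,5) = 20!/(5! × 15!)
= 2432902008176640000/(120 × 1307674368000)
= 15504

C(20,5) = 15504


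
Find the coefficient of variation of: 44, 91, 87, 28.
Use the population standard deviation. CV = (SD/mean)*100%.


Mean = 62.5000
SD = 27.1339
CV = (27.1339/62.5000)*100 = 43.4143%

CV = 43.4143%
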